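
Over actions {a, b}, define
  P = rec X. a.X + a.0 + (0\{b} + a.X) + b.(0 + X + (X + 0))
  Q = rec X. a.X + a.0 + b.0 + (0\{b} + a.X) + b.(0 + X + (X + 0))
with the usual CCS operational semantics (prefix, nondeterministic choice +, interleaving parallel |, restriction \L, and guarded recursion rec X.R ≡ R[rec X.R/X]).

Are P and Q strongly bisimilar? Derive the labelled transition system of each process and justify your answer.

LTS(P): 3 reachable states
  u0 = rec X. a.X + a.0 + (0\{b} + a.X) + b.(0 + X + (X + 0)) :: -a-> u0, -a-> u1, -b-> u2
  u1 = 0 :: ∅
  u2 = 0 + (rec X. a.X + a.0 + (0\{b} + a.X) + b.(0 + X + (X + 0))) + ((rec X. a.X + a.0 + (0\{b} + a.X) + b.(0 + X + (X + 0))) + 0) :: -a-> u0, -a-> u1, -b-> u2
LTS(Q): 3 reachable states
  v0 = rec X. a.X + a.0 + b.0 + (0\{b} + a.X) + b.(0 + X + (X + 0)) :: -a-> v0, -a-> v1, -b-> v1, -b-> v2
  v1 = 0 :: ∅
  v2 = 0 + (rec X. a.X + a.0 + b.0 + (0\{b} + a.X) + b.(0 + X + (X + 0))) + ((rec X. a.X + a.0 + b.0 + (0\{b} + a.X) + b.(0 + X + (X + 0))) + 0) :: -a-> v0, -a-> v1, -b-> v1, -b-> v2
Partition-refinement fixed point:
  B0 = {u0, u2}
  B1 = {u1, v1}
  B2 = {v0, v2}
u0 ∈ B0, v0 ∈ B2 → different blocks

NO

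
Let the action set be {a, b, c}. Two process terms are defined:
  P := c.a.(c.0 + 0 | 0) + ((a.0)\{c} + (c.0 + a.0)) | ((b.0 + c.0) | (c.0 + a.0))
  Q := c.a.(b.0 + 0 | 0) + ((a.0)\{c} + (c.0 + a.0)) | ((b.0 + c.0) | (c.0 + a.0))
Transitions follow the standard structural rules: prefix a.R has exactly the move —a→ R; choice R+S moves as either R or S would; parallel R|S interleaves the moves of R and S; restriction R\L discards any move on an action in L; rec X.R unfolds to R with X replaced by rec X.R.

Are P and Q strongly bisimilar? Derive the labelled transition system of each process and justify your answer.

Reachable graph of P (15 states):
  p0 = c.a.(c.0 + 0 | 0) + ((a.0)\{c} + (c.0 + a.0)) | ((b.0 + c.0) | (c.0 + a.0)) → =a=> p1, =a=> p2, =a=> p3, =b=> p4, =c=> p1, =c=> p2, =c=> p4, =c=> p5
  p1 = ((a.0)\{c} + (c.0 + a.0)) | ((b.0 + c.0) | 0) → =a=> p6, =a=> p7, =b=> p8, =c=> p6, =c=> p8
  p2 = 0 | ((b.0 + c.0) | (c.0 + a.0)) → =a=> p6, =b=> p9, =c=> p6, =c=> p9
  p3 = 0\{c} | ((b.0 + c.0) | (c.0 + a.0)) → =a=> p7, =b=> p10, =c=> p10, =c=> p7
  p4 = ((a.0)\{c} + (c.0 + a.0)) | (0 | (c.0 + a.0)) → =a=> p10, =a=> p8, =a=> p9, =c=> p8, =c=> p9
  p5 = a.(c.0 + 0 | 0) → =a=> p11
  p6 = 0 | ((b.0 + c.0) | 0) → =b=> p12, =c=> p12
  p7 = 0\{c} | ((b.0 + c.0) | 0) → =b=> p13, =c=> p13
  p8 = ((a.0)\{c} + (c.0 + a.0)) | (0 | 0) → =a=> p12, =a=> p13, =c=> p12
  p9 = 0 | (0 | (c.0 + a.0)) → =a=> p12, =c=> p12
  p10 = 0\{c} | (0 | (c.0 + a.0)) → =a=> p13, =c=> p13
  p11 = c.0 + 0 | 0 → =c=> p14
  p12 = 0 | (0 | 0) → stopped
  p13 = 0\{c} | (0 | 0) → stopped
  p14 = 0 → stopped
Reachable graph of Q (15 states):
  q0 = c.a.(b.0 + 0 | 0) + ((a.0)\{c} + (c.0 + a.0)) | ((b.0 + c.0) | (c.0 + a.0)) → =a=> q1, =a=> q2, =a=> q3, =b=> q4, =c=> q1, =c=> q2, =c=> q4, =c=> q5
  q1 = ((a.0)\{c} + (c.0 + a.0)) | ((b.0 + c.0) | 0) → =a=> q6, =a=> q7, =b=> q8, =c=> q6, =c=> q8
  q2 = 0 | ((b.0 + c.0) | (c.0 + a.0)) → =a=> q6, =b=> q9, =c=> q6, =c=> q9
  q3 = 0\{c} | ((b.0 + c.0) | (c.0 + a.0)) → =a=> q7, =b=> q10, =c=> q10, =c=> q7
  q4 = ((a.0)\{c} + (c.0 + a.0)) | (0 | (c.0 + a.0)) → =a=> q10, =a=> q8, =a=> q9, =c=> q8, =c=> q9
  q5 = a.(b.0 + 0 | 0) → =a=> q11
  q6 = 0 | ((b.0 + c.0) | 0) → =b=> q12, =c=> q12
  q7 = 0\{c} | ((b.0 + c.0) | 0) → =b=> q13, =c=> q13
  q8 = ((a.0)\{c} + (c.0 + a.0)) | (0 | 0) → =a=> q12, =a=> q13, =c=> q12
  q9 = 0 | (0 | (c.0 + a.0)) → =a=> q12, =c=> q12
  q10 = 0\{c} | (0 | (c.0 + a.0)) → =a=> q13, =c=> q13
  q11 = b.0 + 0 | 0 → =b=> q14
  q12 = 0 | (0 | 0) → stopped
  q13 = 0\{c} | (0 | 0) → stopped
  q14 = 0 → stopped
Partition-refinement fixed point:
  B0 = {p0}
  B1 = {p1, p2, p3, q1, q2, q3}
  B2 = {p6, p7, q6, q7}
  B3 = {p12, p13, p14, q12, q13, q14}
  B4 = {p10, p8, p9, q10, q8, q9}
  B5 = {p5}
  B6 = {p11}
  B7 = {p4, q4}
  B8 = {q0}
  B9 = {q5}
  B10 = {q11}
p0 ∈ B0, q0 ∈ B8 → different blocks

NO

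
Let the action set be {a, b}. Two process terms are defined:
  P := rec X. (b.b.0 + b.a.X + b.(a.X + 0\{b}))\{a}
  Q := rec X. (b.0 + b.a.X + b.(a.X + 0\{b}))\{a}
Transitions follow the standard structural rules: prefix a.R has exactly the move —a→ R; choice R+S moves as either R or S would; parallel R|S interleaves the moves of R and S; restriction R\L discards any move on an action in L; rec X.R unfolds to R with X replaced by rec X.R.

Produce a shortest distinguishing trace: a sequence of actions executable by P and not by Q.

bb

Reachable graph of P (5 states):
  m0 = rec X. (b.b.0 + b.a.X + b.(a.X + 0\{b}))\{a} has moves ··b··> m1, ··b··> m2, ··b··> m3
  m1 = (a.(rec X. (b.b.0 + b.a.X + b.(a.X + 0\{b}))\{a}) + 0\{b})\{a} has moves ·
  m2 = (a.(rec X. (b.b.0 + b.a.X + b.(a.X + 0\{b}))\{a}))\{a} has moves ·
  m3 = (b.0)\{a} has moves ··b··> m4
  m4 = 0\{a} has moves ·
Reachable graph of Q (4 states):
  n0 = rec X. (b.0 + b.a.X + b.(a.X + 0\{b}))\{a} has moves ··b··> n1, ··b··> n2, ··b··> n3
  n1 = (a.(rec X. (b.0 + b.a.X + b.(a.X + 0\{b}))\{a}) + 0\{b})\{a} has moves ·
  n2 = (a.(rec X. (b.0 + b.a.X + b.(a.X + 0\{b}))\{a}))\{a} has moves ·
  n3 = 0\{a} has moves ·
Executing bb from P (initial set {m0}):
  after b @ step 1: {m1, m2, m3}
  after b @ step 2: {m4}
  P completes σ.
Executing bb from Q (initial set {n0}):
  after b @ step 1: {n1, n2, n3}
  after b @ step 2: no successor for Q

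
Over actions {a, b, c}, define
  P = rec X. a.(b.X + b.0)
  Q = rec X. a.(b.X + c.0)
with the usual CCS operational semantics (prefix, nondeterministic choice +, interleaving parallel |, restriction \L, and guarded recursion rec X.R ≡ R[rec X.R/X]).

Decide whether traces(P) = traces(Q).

P's transition system — 3 states:
  s0 = rec X. a.(b.X + b.0) has moves ··a··> s1
  s1 = b.(rec X. a.(b.X + b.0)) + b.0 has moves ··b··> s0, ··b··> s2
  s2 = 0 has moves deadlocked
Q's transition system — 3 states:
  t0 = rec X. a.(b.X + c.0) has moves ··a··> t1
  t1 = b.(rec X. a.(b.X + c.0)) + c.0 has moves ··b··> t0, ··c··> t2
  t2 = 0 has moves deadlocked
Trace ⟨ac⟩ through Q, begin at {t0}:
  [1] a ⇒ {t1}
  [2] c ⇒ {t2}
  Q completes σ.
Trace ⟨ac⟩ through P, begin at {s0}:
  [1] a ⇒ {s1}
  [2] c ⇒ no successor for P

trace-distinct — witness ⟨ac⟩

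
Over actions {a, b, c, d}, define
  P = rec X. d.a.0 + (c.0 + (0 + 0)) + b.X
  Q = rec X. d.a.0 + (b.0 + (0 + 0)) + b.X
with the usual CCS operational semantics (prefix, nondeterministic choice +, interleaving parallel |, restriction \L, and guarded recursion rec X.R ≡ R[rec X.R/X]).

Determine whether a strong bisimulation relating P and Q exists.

P's transition system — 3 states:
  p0 = rec X. d.a.0 + (c.0 + (0 + 0)) + b.X has moves —b→ p0, —c→ p1, —d→ p2
  p1 = 0 has moves ∅
  p2 = a.0 has moves —a→ p1
Q's transition system — 3 states:
  q0 = rec X. d.a.0 + (b.0 + (0 + 0)) + b.X has moves —b→ q0, —b→ q1, —d→ q2
  q1 = 0 has moves ∅
  q2 = a.0 has moves —a→ q1
Partition-refinement fixed point:
  B0 = {p0}
  B1 = {p2, q2}
  B2 = {p1, q1}
  B3 = {q0}
p0 ∈ B0, q0 ∈ B3 → different blocks

P ≁ Q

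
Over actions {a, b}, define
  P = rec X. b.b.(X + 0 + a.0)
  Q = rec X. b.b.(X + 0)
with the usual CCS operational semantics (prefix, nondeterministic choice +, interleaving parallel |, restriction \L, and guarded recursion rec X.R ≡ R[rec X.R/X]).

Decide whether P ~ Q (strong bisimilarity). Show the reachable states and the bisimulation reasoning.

not bisimilar

P's transition system — 4 states:
  p0 = rec X. b.b.(X + 0 + a.0) has moves -b-> p1
  p1 = b.((rec X. b.b.(X + 0 + a.0)) + 0 + a.0) has moves -b-> p2
  p2 = (rec X. b.b.(X + 0 + a.0)) + 0 + a.0 has moves -a-> p3, -b-> p1
  p3 = 0 has moves deadlocked
Q's transition system — 3 states:
  q0 = rec X. b.b.(X + 0) has moves -b-> q1
  q1 = b.((rec X. b.b.(X + 0)) + 0) has moves -b-> q2
  q2 = (rec X. b.b.(X + 0)) + 0 has moves -b-> q1
Bisimilarity quotient blocks:
  B0 = {p0}
  B1 = {p1}
  B2 = {p2}
  B3 = {p3}
  B4 = {q0, q1, q2}
p0 ∈ B0, q0 ∈ B4 → different blocks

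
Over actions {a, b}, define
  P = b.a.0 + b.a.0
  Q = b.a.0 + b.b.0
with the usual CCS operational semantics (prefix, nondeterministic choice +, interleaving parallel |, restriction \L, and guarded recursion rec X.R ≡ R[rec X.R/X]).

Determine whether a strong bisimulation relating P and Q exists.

LTS(P): 3 reachable states
  m0 = b.a.0 + b.a.0 → --b--▸ m1
  m1 = a.0 → --a--▸ m2
  m2 = 0 → (no moves)
LTS(Q): 4 reachable states
  n0 = b.a.0 + b.b.0 → --b--▸ n1, --b--▸ n2
  n1 = a.0 → --a--▸ n3
  n2 = b.0 → --b--▸ n3
  n3 = 0 → (no moves)
Coarsest stable partition (strong bisimilarity classes):
  B0 = {m0}
  B1 = {m1, n1}
  B2 = {m2, n3}
  B3 = {n0}
  B4 = {n2}
m0 ∈ B0, n0 ∈ B3 → different blocks

P ≁ Q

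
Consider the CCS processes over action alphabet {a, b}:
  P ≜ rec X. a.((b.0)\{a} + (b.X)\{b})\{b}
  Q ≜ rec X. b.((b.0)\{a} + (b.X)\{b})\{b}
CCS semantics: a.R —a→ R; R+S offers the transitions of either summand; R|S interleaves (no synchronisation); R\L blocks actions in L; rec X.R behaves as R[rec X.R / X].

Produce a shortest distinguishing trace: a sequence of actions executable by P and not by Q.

Reachable graph of P (2 states):
  s0 = rec X. a.((b.0)\{a} + (b.X)\{b})\{b} :: --a--▸ s1
  s1 = ((b.0)\{a} + (b.(rec X. a.((b.0)\{a} + (b.X)\{b})\{b}))\{b})\{b} :: (no moves)
Reachable graph of Q (2 states):
  t0 = rec X. b.((b.0)\{a} + (b.X)\{b})\{b} :: --b--▸ t1
  t1 = ((b.0)\{a} + (b.(rec X. b.((b.0)\{a} + (b.X)\{b})\{b}))\{b})\{b} :: (no moves)
Run σ = ⟨a⟩ on P: start {s0}
  after a @ step 1: {s1}
  — P admits the full trace.
Run σ = ⟨a⟩ on Q: start {t0}
  after a @ step 1: ∅ (Q stuck)

a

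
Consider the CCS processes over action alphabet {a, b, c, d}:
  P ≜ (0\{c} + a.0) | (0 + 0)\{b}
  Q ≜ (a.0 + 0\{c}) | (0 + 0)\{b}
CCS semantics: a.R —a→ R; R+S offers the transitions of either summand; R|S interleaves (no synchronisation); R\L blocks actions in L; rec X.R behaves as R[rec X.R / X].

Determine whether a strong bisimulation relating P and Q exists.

YES

P's transition system — 2 states:
  u0 = (0\{c} + a.0) | (0 + 0)\{b} | ··a··> u1
  u1 = 0 | (0 + 0)\{b} | (no moves)
Q's transition system — 2 states:
  v0 = (a.0 + 0\{c}) | (0 + 0)\{b} | ··a··> v1
  v1 = 0 | (0 + 0)\{b} | (no moves)
Partition-refinement fixed point:
  B0 = {u0, v0}
  B1 = {u1, v1}
u0 ∈ B0, v0 ∈ B0 → same block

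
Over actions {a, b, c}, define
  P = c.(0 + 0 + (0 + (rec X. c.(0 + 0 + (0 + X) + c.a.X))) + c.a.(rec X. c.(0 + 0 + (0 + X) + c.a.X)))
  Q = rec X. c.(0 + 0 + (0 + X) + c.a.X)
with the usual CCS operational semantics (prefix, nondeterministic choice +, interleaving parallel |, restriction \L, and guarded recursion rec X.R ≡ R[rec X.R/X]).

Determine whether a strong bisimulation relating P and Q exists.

YES

Reachable graph of P (4 states):
  p0 = c.(0 + 0 + (0 + (rec X. c.(0 + 0 + (0 + X) + c.a.X))) + c.a.(rec X. c.(0 + 0 + (0 + X) + c.a.X))) has moves ··c··> p1
  p1 = 0 + 0 + (0 + (rec X. c.(0 + 0 + (0 + X) + c.a.X))) + c.a.(rec X. c.(0 + 0 + (0 + X) + c.a.X)) has moves ··c··> p1, ··c··> p2
  p2 = a.(rec X. c.(0 + 0 + (0 + X) + c.a.X)) has moves ··a··> p3
  p3 = rec X. c.(0 + 0 + (0 + X) + c.a.X) has moves ··c··> p1
Reachable graph of Q (3 states):
  q0 = rec X. c.(0 + 0 + (0 + X) + c.a.X) has moves ··c··> q1
  q1 = 0 + 0 + (0 + (rec X. c.(0 + 0 + (0 + X) + c.a.X))) + c.a.(rec X. c.(0 + 0 + (0 + X) + c.a.X)) has moves ··c··> q1, ··c··> q2
  q2 = a.(rec X. c.(0 + 0 + (0 + X) + c.a.X)) has moves ··a··> q0
Partition-refinement fixed point:
  B0 = {p0, p3, q0}
  B1 = {p1, q1}
  B2 = {p2, q2}
p0 ∈ B0, q0 ∈ B0 → same block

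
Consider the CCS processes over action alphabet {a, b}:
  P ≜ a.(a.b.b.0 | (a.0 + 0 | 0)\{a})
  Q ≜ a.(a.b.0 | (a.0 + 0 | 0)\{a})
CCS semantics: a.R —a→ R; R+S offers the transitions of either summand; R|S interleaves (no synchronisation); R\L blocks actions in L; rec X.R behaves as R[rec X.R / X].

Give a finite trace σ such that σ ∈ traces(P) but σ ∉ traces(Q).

aabb

Reachable graph of P (5 states):
  m0 = a.(a.b.b.0 | (a.0 + 0 | 0)\{a}) has moves =a=> m1
  m1 = a.b.b.0 | (a.0 + 0 | 0)\{a} has moves =a=> m2
  m2 = b.b.0 | (a.0 + 0 | 0)\{a} has moves =b=> m3
  m3 = b.0 | (a.0 + 0 | 0)\{a} has moves =b=> m4
  m4 = 0 | (a.0 + 0 | 0)\{a} has moves deadlocked
Reachable graph of Q (4 states):
  n0 = a.(a.b.0 | (a.0 + 0 | 0)\{a}) has moves =a=> n1
  n1 = a.b.0 | (a.0 + 0 | 0)\{a} has moves =a=> n2
  n2 = b.0 | (a.0 + 0 | 0)\{a} has moves =b=> n3
  n3 = 0 | (a.0 + 0 | 0)\{a} has moves deadlocked
Run σ = ⟨aabb⟩ on P: start {m0}
  after a @ step 1: {m1}
  after a @ step 2: {m2}
  after b @ step 3: {m3}
  after b @ step 4: {m4}
  P completes σ.
Run σ = ⟨aabb⟩ on Q: start {n0}
  after a @ step 1: {n1}
  after a @ step 2: {n2}
  after b @ step 3: {n3}
  after b @ step 4: ∅  — Q cannot continue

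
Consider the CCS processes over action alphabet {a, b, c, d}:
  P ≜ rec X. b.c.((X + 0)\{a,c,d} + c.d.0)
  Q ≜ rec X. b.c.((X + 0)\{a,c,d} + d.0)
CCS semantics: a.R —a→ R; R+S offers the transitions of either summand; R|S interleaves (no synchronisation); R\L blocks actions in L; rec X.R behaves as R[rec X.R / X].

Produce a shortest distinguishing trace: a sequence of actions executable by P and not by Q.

P's transition system — 6 states:
  s0 = rec X. b.c.((X + 0)\{a,c,d} + c.d.0) | --b--▸ s1
  s1 = c.(((rec X. b.c.((X + 0)\{a,c,d} + c.d.0)) + 0)\{a,c,d} + c.d.0) | --c--▸ s2
  s2 = ((rec X. b.c.((X + 0)\{a,c,d} + c.d.0)) + 0)\{a,c,d} + c.d.0 | --b--▸ s3, --c--▸ s4
  s3 = (c.(((rec X. b.c.((X + 0)\{a,c,d} + c.d.0)) + 0)\{a,c,d} + c.d.0))\{a,c,d} | (no moves)
  s4 = d.0 | --d--▸ s5
  s5 = 0 | (no moves)
Q's transition system — 5 states:
  t0 = rec X. b.c.((X + 0)\{a,c,d} + d.0) | --b--▸ t1
  t1 = c.(((rec X. b.c.((X + 0)\{a,c,d} + d.0)) + 0)\{a,c,d} + d.0) | --c--▸ t2
  t2 = ((rec X. b.c.((X + 0)\{a,c,d} + d.0)) + 0)\{a,c,d} + d.0 | --b--▸ t3, --d--▸ t4
  t3 = (c.(((rec X. b.c.((X + 0)\{a,c,d} + d.0)) + 0)\{a,c,d} + d.0))\{a,c,d} | (no moves)
  t4 = 0 | (no moves)
Executing bcc from P (initial set {s0}):
  after b @ step 1: {s1}
  after c @ step 2: {s2}
  after c @ step 3: {s4}
  ✓ P
Executing bcc from Q (initial set {t0}):
  after b @ step 1: {t1}
  after c @ step 2: {t2}
  after c @ step 3: ∅ (Q stuck)

bcc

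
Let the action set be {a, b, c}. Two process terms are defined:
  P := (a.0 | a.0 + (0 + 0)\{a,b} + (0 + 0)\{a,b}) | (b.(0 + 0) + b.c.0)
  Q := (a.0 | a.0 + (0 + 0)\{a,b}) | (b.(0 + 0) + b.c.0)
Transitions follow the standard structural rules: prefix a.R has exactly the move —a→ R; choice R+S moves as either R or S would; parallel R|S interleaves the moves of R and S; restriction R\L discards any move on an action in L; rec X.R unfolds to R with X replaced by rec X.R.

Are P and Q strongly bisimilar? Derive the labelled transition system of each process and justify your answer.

LTS(P): 16 reachable states
  p0 = (a.0 | a.0 + (0 + 0)\{a,b} + (0 + 0)\{a,b}) | (b.(0 + 0) + b.c.0) | —a→ p1, —a→ p2, —b→ p3, —b→ p4
  p1 = 0 | a.0 | (b.(0 + 0) + b.c.0) | —a→ p5, —b→ p6, —b→ p7
  p2 = a.0 | 0 | (b.(0 + 0) + b.c.0) | —a→ p5, —b→ p8, —b→ p9
  p3 = (a.0 | a.0 + (0 + 0)\{a,b} + (0 + 0)\{a,b}) | (0 + 0) | —a→ p6, —a→ p8
  p4 = (a.0 | a.0 + (0 + 0)\{a,b} + (0 + 0)\{a,b}) | c.0 | —a→ p7, —a→ p9, —c→ p10
  p5 = 0 | 0 | (b.(0 + 0) + b.c.0) | —b→ p11, —b→ p12
  p6 = 0 | a.0 | (0 + 0) | —a→ p11
  p7 = 0 | a.0 | c.0 | —a→ p12, —c→ p13
  p8 = a.0 | 0 | (0 + 0) | —a→ p11
  p9 = a.0 | 0 | c.0 | —a→ p12, —c→ p14
  p10 = (a.0 | a.0 + (0 + 0)\{a,b} + (0 + 0)\{a,b}) | 0 | —a→ p13, —a→ p14
  p11 = 0 | 0 | (0 + 0) | ·
  p12 = 0 | 0 | c.0 | —c→ p15
  p13 = 0 | a.0 | 0 | —a→ p15
  p14 = a.0 | 0 | 0 | —a→ p15
  p15 = 0 | 0 | 0 | ·
LTS(Q): 16 reachable states
  q0 = (a.0 | a.0 + (0 + 0)\{a,b}) | (b.(0 + 0) + b.c.0) | —a→ q1, —a→ q2, —b→ q3, —b→ q4
  q1 = 0 | a.0 | (b.(0 + 0) + b.c.0) | —a→ q5, —b→ q6, —b→ q7
  q2 = a.0 | 0 | (b.(0 + 0) + b.c.0) | —a→ q5, —b→ q8, —b→ q9
  q3 = (a.0 | a.0 + (0 + 0)\{a,b}) | (0 + 0) | —a→ q6, —a→ q8
  q4 = (a.0 | a.0 + (0 + 0)\{a,b}) | c.0 | —a→ q7, —a→ q9, —c→ q10
  q5 = 0 | 0 | (b.(0 + 0) + b.c.0) | —b→ q11, —b→ q12
  q6 = 0 | a.0 | (0 + 0) | —a→ q11
  q7 = 0 | a.0 | c.0 | —a→ q12, —c→ q13
  q8 = a.0 | 0 | (0 + 0) | —a→ q11
  q9 = a.0 | 0 | c.0 | —a→ q12, —c→ q14
  q10 = (a.0 | a.0 + (0 + 0)\{a,b}) | 0 | —a→ q13, —a→ q14
  q11 = 0 | 0 | (0 + 0) | ·
  q12 = 0 | 0 | c.0 | —c→ q15
  q13 = 0 | a.0 | 0 | —a→ q15
  q14 = a.0 | 0 | 0 | —a→ q15
  q15 = 0 | 0 | 0 | ·
Coarsest stable partition (strong bisimilarity classes):
  B0 = {p0, q0}
  B1 = {p10, p3, q10, q3}
  B2 = {p13, p14, p6, p8, q13, q14, q6, q8}
  B3 = {p11, p15, q11, q15}
  B4 = {p1, p2, q1, q2}
  B5 = {p5, q5}
  B6 = {p12, q12}
  B7 = {p7, p9, q7, q9}
  B8 = {p4, q4}
p0 ∈ B0, q0 ∈ B0 → same block

YES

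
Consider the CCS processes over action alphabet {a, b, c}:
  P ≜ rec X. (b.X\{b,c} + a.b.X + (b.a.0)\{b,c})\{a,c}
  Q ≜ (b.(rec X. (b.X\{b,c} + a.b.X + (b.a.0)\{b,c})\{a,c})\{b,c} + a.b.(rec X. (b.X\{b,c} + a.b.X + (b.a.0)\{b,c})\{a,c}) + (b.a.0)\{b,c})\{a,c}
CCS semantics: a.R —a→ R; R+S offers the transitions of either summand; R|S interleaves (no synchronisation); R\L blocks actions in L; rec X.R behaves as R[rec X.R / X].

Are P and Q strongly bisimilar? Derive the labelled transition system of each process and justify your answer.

Reachable graph of P (2 states):
  m0 = rec X. (b.X\{b,c} + a.b.X + (b.a.0)\{b,c})\{a,c} → =b=> m1
  m1 = (rec X. (b.X\{b,c} + a.b.X + (b.a.0)\{b,c})\{a,c})\{b,c}\{a,c} → ∅
Reachable graph of Q (2 states):
  n0 = (b.(rec X. (b.X\{b,c} + a.b.X + (b.a.0)\{b,c})\{a,c})\{b,c} + a.b.(rec X. (b.X\{b,c} + a.b.X + (b.a.0)\{b,c})\{a,c}) + (b.a.0)\{b,c})\{a,c} → =b=> n1
  n1 = (rec X. (b.X\{b,c} + a.b.X + (b.a.0)\{b,c})\{a,c})\{b,c}\{a,c} → ∅
Coarsest stable partition (strong bisimilarity classes):
  B0 = {m0, n0}
  B1 = {m1, n1}
m0 ∈ B0, n0 ∈ B0 → same block

P ~ Q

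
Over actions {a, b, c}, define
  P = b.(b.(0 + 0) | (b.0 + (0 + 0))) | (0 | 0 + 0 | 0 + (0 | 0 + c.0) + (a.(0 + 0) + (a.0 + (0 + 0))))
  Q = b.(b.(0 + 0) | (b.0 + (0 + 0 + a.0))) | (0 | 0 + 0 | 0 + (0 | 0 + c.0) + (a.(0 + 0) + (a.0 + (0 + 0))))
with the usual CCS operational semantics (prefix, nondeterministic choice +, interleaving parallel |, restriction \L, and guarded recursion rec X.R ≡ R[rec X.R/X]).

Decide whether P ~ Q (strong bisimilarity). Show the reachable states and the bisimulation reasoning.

Reachable graph of P (15 states):
  u0 = b.(b.(0 + 0) | (b.0 + (0 + 0))) | (0 | 0 + 0 | 0 + (0 | 0 + c.0) + (a.(0 + 0) + (a.0 + (0 + 0)))) :: -a-> u1, -a-> u2, -b-> u3, -c-> u2
  u1 = b.(b.(0 + 0) | (b.0 + (0 + 0))) | (0 + 0) :: -b-> u4
  u2 = b.(b.(0 + 0) | (b.0 + (0 + 0))) | 0 :: -b-> u5
  u3 = b.(0 + 0) | (b.0 + (0 + 0)) | (0 | 0 + 0 | 0 + (0 | 0 + c.0) + (a.(0 + 0) + (a.0 + (0 + 0)))) :: -a-> u4, -a-> u5, -b-> u6, -b-> u7, -c-> u5
  u4 = b.(0 + 0) | (b.0 + (0 + 0)) | (0 + 0) :: -b-> u8, -b-> u9
  u5 = b.(0 + 0) | (b.0 + (0 + 0)) | 0 :: -b-> u10, -b-> u11
  u6 = (0 + 0) | (b.0 + (0 + 0)) | (0 | 0 + 0 | 0 + (0 | 0 + c.0) + (a.(0 + 0) + (a.0 + (0 + 0)))) :: -a-> u10, -a-> u8, -b-> u12, -c-> u10
  u7 = b.(0 + 0) | 0 | (0 | 0 + 0 | 0 + (0 | 0 + c.0) + (a.(0 + 0) + (a.0 + (0 + 0)))) :: -a-> u11, -a-> u9, -b-> u12, -c-> u11
  u8 = (0 + 0) | (b.0 + (0 + 0)) | (0 + 0) :: -b-> u13
  u9 = b.(0 + 0) | 0 | (0 + 0) :: -b-> u13
  u10 = (0 + 0) | (b.0 + (0 + 0)) | 0 :: -b-> u14
  u11 = b.(0 + 0) | 0 | 0 :: -b-> u14
  u12 = (0 + 0) | 0 | (0 | 0 + 0 | 0 + (0 | 0 + c.0) + (a.(0 + 0) + (a.0 + (0 + 0)))) :: -a-> u13, -a-> u14, -c-> u14
  u13 = (0 + 0) | 0 | (0 + 0) :: stopped
  u14 = (0 + 0) | 0 | 0 :: stopped
Reachable graph of Q (15 states):
  v0 = b.(b.(0 + 0) | (b.0 + (0 + 0 + a.0))) | (0 | 0 + 0 | 0 + (0 | 0 + c.0) + (a.(0 + 0) + (a.0 + (0 + 0)))) :: -a-> v1, -a-> v2, -b-> v3, -c-> v2
  v1 = b.(b.(0 + 0) | (b.0 + (0 + 0 + a.0))) | (0 + 0) :: -b-> v4
  v2 = b.(b.(0 + 0) | (b.0 + (0 + 0 + a.0))) | 0 :: -b-> v5
  v3 = b.(0 + 0) | (b.0 + (0 + 0 + a.0)) | (0 | 0 + 0 | 0 + (0 | 0 + c.0) + (a.(0 + 0) + (a.0 + (0 + 0)))) :: -a-> v4, -a-> v5, -a-> v6, -b-> v6, -b-> v7, -c-> v5
  v4 = b.(0 + 0) | (b.0 + (0 + 0 + a.0)) | (0 + 0) :: -a-> v8, -b-> v8, -b-> v9
  v5 = b.(0 + 0) | (b.0 + (0 + 0 + a.0)) | 0 :: -a-> v10, -b-> v10, -b-> v11
  v6 = b.(0 + 0) | 0 | (0 | 0 + 0 | 0 + (0 | 0 + c.0) + (a.(0 + 0) + (a.0 + (0 + 0)))) :: -a-> v10, -a-> v8, -b-> v12, -c-> v10
  v7 = (0 + 0) | (b.0 + (0 + 0 + a.0)) | (0 | 0 + 0 | 0 + (0 | 0 + c.0) + (a.(0 + 0) + (a.0 + (0 + 0)))) :: -a-> v11, -a-> v12, -a-> v9, -b-> v12, -c-> v11
  v8 = b.(0 + 0) | 0 | (0 + 0) :: -b-> v13
  v9 = (0 + 0) | (b.0 + (0 + 0 + a.0)) | (0 + 0) :: -a-> v13, -b-> v13
  v10 = b.(0 + 0) | 0 | 0 :: -b-> v14
  v11 = (0 + 0) | (b.0 + (0 + 0 + a.0)) | 0 :: -a-> v14, -b-> v14
  v12 = (0 + 0) | 0 | (0 | 0 + 0 | 0 + (0 | 0 + c.0) + (a.(0 + 0) + (a.0 + (0 + 0)))) :: -a-> v13, -a-> v14, -c-> v14
  v13 = (0 + 0) | 0 | (0 + 0) :: stopped
  v14 = (0 + 0) | 0 | 0 :: stopped
Bisimilarity quotient blocks:
  B0 = {u0}
  B1 = {u1, u2}
  B2 = {u4, u5}
  B3 = {u10, u11, u8, u9, v10, v8}
  B4 = {u13, u14, v13, v14}
  B5 = {u3}
  B6 = {u6, u7, v6}
  B7 = {u12, v12}
  B8 = {v0}
  B9 = {v1, v2}
  B10 = {v4, v5}
  B11 = {v11, v9}
  B12 = {v3}
  B13 = {v7}
u0 ∈ B0, v0 ∈ B8 → different blocks

not bisimilar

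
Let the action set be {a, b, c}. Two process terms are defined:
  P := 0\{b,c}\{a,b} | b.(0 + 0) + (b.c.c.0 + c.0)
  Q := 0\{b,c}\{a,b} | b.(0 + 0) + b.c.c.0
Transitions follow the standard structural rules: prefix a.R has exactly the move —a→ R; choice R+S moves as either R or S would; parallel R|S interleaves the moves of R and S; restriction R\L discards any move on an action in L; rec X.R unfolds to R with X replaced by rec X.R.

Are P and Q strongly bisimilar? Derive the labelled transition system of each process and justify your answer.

P's transition system — 5 states:
  u0 = 0\{b,c}\{a,b} | b.(0 + 0) + (b.c.c.0 + c.0) ⊢ ··b··> u1, ··b··> u2, ··c··> u3
  u1 = 0\{b,c}\{a,b} | (0 + 0) ⊢ stopped
  u2 = c.c.0 ⊢ ··c··> u4
  u3 = 0 ⊢ stopped
  u4 = c.0 ⊢ ··c··> u3
Q's transition system — 5 states:
  v0 = 0\{b,c}\{a,b} | b.(0 + 0) + b.c.c.0 ⊢ ··b··> v1, ··b··> v2
  v1 = 0\{b,c}\{a,b} | (0 + 0) ⊢ stopped
  v2 = c.c.0 ⊢ ··c··> v3
  v3 = c.0 ⊢ ··c··> v4
  v4 = 0 ⊢ stopped
Bisimilarity quotient blocks:
  B0 = {u0}
  B1 = {u2, v2}
  B2 = {u4, v3}
  B3 = {u1, u3, v1, v4}
  B4 = {v0}
u0 ∈ B0, v0 ∈ B4 → different blocks

NO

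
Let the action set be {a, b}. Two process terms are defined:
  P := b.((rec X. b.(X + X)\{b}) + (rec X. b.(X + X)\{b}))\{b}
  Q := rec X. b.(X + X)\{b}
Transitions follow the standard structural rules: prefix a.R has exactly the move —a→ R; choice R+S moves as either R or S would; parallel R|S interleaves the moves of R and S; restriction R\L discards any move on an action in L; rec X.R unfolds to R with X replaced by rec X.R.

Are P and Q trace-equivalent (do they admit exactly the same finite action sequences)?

traces(P) = traces(Q)

LTS(P): 2 reachable states
  m0 = b.((rec X. b.(X + X)\{b}) + (rec X. b.(X + X)\{b}))\{b} ⊢ ··b··> m1
  m1 = ((rec X. b.(X + X)\{b}) + (rec X. b.(X + X)\{b}))\{b} ⊢ ·
LTS(Q): 2 reachable states
  n0 = rec X. b.(X + X)\{b} ⊢ ··b··> n1
  n1 = ((rec X. b.(X + X)\{b}) + (rec X. b.(X + X)\{b}))\{b} ⊢ ·
Partition-refinement fixed point:
  B0 = {m0, n0}
  B1 = {m1, n1}
m0 ∈ B0, n0 ∈ B0 → same block
Bisimilar ⇒ trace-equivalent.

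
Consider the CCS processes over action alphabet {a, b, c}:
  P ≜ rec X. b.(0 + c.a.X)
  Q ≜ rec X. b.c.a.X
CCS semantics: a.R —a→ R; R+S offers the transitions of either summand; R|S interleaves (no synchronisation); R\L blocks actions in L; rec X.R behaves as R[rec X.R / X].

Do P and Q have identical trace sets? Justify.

trace-equivalent

LTS(P): 3 reachable states
  p0 = rec X. b.(0 + c.a.X) | ··b··> p1
  p1 = 0 + c.a.(rec X. b.(0 + c.a.X)) | ··c··> p2
  p2 = a.(rec X. b.(0 + c.a.X)) | ··a··> p0
LTS(Q): 3 reachable states
  q0 = rec X. b.c.a.X | ··b··> q1
  q1 = c.a.(rec X. b.c.a.X) | ··c··> q2
  q2 = a.(rec X. b.c.a.X) | ··a··> q0
Coarsest stable partition (strong bisimilarity classes):
  B0 = {p0, q0}
  B1 = {p1, q1}
  B2 = {p2, q2}
p0 ∈ B0, q0 ∈ B0 → same block
Bisimilar ⇒ trace-equivalent.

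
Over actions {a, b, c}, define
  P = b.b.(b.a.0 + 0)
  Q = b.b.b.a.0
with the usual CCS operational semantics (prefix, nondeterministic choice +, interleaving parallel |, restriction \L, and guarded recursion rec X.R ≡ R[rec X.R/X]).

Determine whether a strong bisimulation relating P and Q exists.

Reachable graph of P (5 states):
  p0 = b.b.(b.a.0 + 0) :: --b--▸ p1
  p1 = b.(b.a.0 + 0) :: --b--▸ p2
  p2 = b.a.0 + 0 :: --b--▸ p3
  p3 = a.0 :: --a--▸ p4
  p4 = 0 :: (no moves)
Reachable graph of Q (5 states):
  q0 = b.b.b.a.0 :: --b--▸ q1
  q1 = b.b.a.0 :: --b--▸ q2
  q2 = b.a.0 :: --b--▸ q3
  q3 = a.0 :: --a--▸ q4
  q4 = 0 :: (no moves)
Coarsest stable partition (strong bisimilarity classes):
  B0 = {p0, q0}
  B1 = {p1, q1}
  B2 = {p2, q2}
  B3 = {p3, q3}
  B4 = {p4, q4}
p0 ∈ B0, q0 ∈ B0 → same block

YES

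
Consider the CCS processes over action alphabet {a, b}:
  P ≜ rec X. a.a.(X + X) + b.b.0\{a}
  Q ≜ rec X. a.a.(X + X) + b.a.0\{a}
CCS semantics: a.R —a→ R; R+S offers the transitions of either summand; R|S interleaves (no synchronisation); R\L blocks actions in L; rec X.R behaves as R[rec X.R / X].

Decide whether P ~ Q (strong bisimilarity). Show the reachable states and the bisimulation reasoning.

LTS(P): 5 reachable states
  p0 = rec X. a.a.(X + X) + b.b.0\{a} | —a→ p1, —b→ p2
  p1 = a.((rec X. a.a.(X + X) + b.b.0\{a}) + (rec X. a.a.(X + X) + b.b.0\{a})) | —a→ p3
  p2 = b.0\{a} | —b→ p4
  p3 = (rec X. a.a.(X + X) + b.b.0\{a}) + (rec X. a.a.(X + X) + b.b.0\{a}) | —a→ p1, —b→ p2
  p4 = 0\{a} | deadlocked
LTS(Q): 5 reachable states
  q0 = rec X. a.a.(X + X) + b.a.0\{a} | —a→ q1, —b→ q2
  q1 = a.((rec X. a.a.(X + X) + b.a.0\{a}) + (rec X. a.a.(X + X) + b.a.0\{a})) | —a→ q3
  q2 = a.0\{a} | —a→ q4
  q3 = (rec X. a.a.(X + X) + b.a.0\{a}) + (rec X. a.a.(X + X) + b.a.0\{a}) | —a→ q1, —b→ q2
  q4 = 0\{a} | deadlocked
Coarsest stable partition (strong bisimilarity classes):
  B0 = {p0, p3}
  B1 = {p2}
  B2 = {p4, q4}
  B3 = {p1}
  B4 = {q0, q3}
  B5 = {q2}
  B6 = {q1}
p0 ∈ B0, q0 ∈ B4 → different blocks

NO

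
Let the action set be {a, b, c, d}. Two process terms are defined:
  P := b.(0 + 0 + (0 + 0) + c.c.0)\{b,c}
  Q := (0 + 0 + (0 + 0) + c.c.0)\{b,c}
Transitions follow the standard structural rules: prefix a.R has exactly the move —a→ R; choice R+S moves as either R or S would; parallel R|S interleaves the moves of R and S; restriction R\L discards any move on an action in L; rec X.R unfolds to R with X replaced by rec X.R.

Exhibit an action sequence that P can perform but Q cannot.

b

LTS(P): 2 reachable states
  p0 = b.(0 + 0 + (0 + 0) + c.c.0)\{b,c} :: —b→ p1
  p1 = (0 + 0 + (0 + 0) + c.c.0)\{b,c} :: ∅
LTS(Q): 1 reachable states
  q0 = (0 + 0 + (0 + 0) + c.c.0)\{b,c} :: ∅
Run σ = ⟨b⟩ on P: start {p0}
  [1] b ⇒ {p1}
  ✓ P
Run σ = ⟨b⟩ on Q: start {q0}
  [1] b ⇒ no successor for Q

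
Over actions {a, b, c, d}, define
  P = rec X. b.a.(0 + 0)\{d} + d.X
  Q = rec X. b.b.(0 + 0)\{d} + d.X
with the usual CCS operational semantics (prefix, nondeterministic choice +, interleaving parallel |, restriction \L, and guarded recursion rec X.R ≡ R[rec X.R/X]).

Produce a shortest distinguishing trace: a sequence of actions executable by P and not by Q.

P's transition system — 3 states:
  u0 = rec X. b.a.(0 + 0)\{d} + d.X | —b→ u1, —d→ u0
  u1 = a.(0 + 0)\{d} | —a→ u2
  u2 = (0 + 0)\{d} | stopped
Q's transition system — 3 states:
  v0 = rec X. b.b.(0 + 0)\{d} + d.X | —b→ v1, —d→ v0
  v1 = b.(0 + 0)\{d} | —b→ v2
  v2 = (0 + 0)\{d} | stopped
Trace ⟨ba⟩ through P, begin at {u0}:
  step 1 (b): {u1}
  step 2 (a): {u2}
  ✓ P
Trace ⟨ba⟩ through Q, begin at {v0}:
  step 1 (b): {v1}
  step 2 (a): no successor for Q

ba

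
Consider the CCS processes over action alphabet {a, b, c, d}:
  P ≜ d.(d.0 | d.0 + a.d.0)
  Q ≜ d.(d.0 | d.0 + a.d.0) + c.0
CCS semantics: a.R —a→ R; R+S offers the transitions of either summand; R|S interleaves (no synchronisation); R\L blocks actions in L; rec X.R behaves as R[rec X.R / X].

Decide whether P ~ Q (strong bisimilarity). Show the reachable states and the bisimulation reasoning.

Reachable graph of P (7 states):
  u0 = d.(d.0 | d.0 + a.d.0) | -d-> u1
  u1 = d.0 | d.0 + a.d.0 | -a-> u2, -d-> u3, -d-> u4
  u2 = d.0 | -d-> u5
  u3 = 0 | d.0 | -d-> u6
  u4 = d.0 | 0 | -d-> u6
  u5 = 0 | deadlocked
  u6 = 0 | 0 | deadlocked
Reachable graph of Q (7 states):
  v0 = d.(d.0 | d.0 + a.d.0) + c.0 | -c-> v1, -d-> v2
  v1 = 0 | deadlocked
  v2 = d.0 | d.0 + a.d.0 | -a-> v3, -d-> v4, -d-> v5
  v3 = d.0 | -d-> v1
  v4 = 0 | d.0 | -d-> v6
  v5 = d.0 | 0 | -d-> v6
  v6 = 0 | 0 | deadlocked
Partition-refinement fixed point:
  B0 = {u0}
  B1 = {u1, v2}
  B2 = {u2, u3, u4, v3, v4, v5}
  B3 = {u5, u6, v1, v6}
  B4 = {v0}
u0 ∈ B0, v0 ∈ B4 → different blocks

P ≁ Q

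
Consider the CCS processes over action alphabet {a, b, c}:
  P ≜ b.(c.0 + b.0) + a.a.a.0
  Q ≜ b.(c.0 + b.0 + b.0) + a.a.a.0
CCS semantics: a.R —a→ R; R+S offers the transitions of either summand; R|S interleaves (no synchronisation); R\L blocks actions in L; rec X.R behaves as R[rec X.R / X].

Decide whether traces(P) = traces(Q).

Reachable graph of P (5 states):
  s0 = b.(c.0 + b.0) + a.a.a.0 has moves =a=> s1, =b=> s2
  s1 = a.a.0 has moves =a=> s3
  s2 = c.0 + b.0 has moves =b=> s4, =c=> s4
  s3 = a.0 has moves =a=> s4
  s4 = 0 has moves (no moves)
Reachable graph of Q (5 states):
  t0 = b.(c.0 + b.0 + b.0) + a.a.a.0 has moves =a=> t1, =b=> t2
  t1 = a.a.0 has moves =a=> t3
  t2 = c.0 + b.0 + b.0 has moves =b=> t4, =c=> t4
  t3 = a.0 has moves =a=> t4
  t4 = 0 has moves (no moves)
Partition-refinement fixed point:
  B0 = {s0, t0}
  B1 = {s1, t1}
  B2 = {s3, t3}
  B3 = {s4, t4}
  B4 = {s2, t2}
s0 ∈ B0, t0 ∈ B0 → same block
Bisimilar ⇒ trace-equivalent.

YES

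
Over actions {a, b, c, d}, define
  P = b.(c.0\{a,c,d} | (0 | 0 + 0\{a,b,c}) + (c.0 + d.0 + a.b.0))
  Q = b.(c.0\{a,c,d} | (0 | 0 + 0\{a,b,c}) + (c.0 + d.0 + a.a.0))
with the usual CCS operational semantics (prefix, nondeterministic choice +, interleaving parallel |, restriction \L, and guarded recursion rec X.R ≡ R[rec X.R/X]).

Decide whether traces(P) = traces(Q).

NO — witness ⟨bab⟩

Reachable graph of P (5 states):
  p0 = b.(c.0\{a,c,d} | (0 | 0 + 0\{a,b,c}) + (c.0 + d.0 + a.b.0)) | -b-> p1
  p1 = c.0\{a,c,d} | (0 | 0 + 0\{a,b,c}) + (c.0 + d.0 + a.b.0) | -a-> p2, -c-> p3, -c-> p4, -d-> p3
  p2 = b.0 | -b-> p3
  p3 = 0 | deadlocked
  p4 = 0\{a,c,d} | (0 | 0 + 0\{a,b,c}) | deadlocked
Reachable graph of Q (5 states):
  q0 = b.(c.0\{a,c,d} | (0 | 0 + 0\{a,b,c}) + (c.0 + d.0 + a.a.0)) | -b-> q1
  q1 = c.0\{a,c,d} | (0 | 0 + 0\{a,b,c}) + (c.0 + d.0 + a.a.0) | -a-> q2, -c-> q3, -c-> q4, -d-> q3
  q2 = a.0 | -a-> q3
  q3 = 0 | deadlocked
  q4 = 0\{a,c,d} | (0 | 0 + 0\{a,b,c}) | deadlocked
Run σ = ⟨bab⟩ on P: start {p0}
  step 1 (b): {p1}
  step 2 (a): {p2}
  step 3 (b): {p3}
  — P admits the full trace.
Run σ = ⟨bab⟩ on Q: start {q0}
  step 1 (b): {q1}
  step 2 (a): {q2}
  step 3 (b): ∅  — Q cannot continue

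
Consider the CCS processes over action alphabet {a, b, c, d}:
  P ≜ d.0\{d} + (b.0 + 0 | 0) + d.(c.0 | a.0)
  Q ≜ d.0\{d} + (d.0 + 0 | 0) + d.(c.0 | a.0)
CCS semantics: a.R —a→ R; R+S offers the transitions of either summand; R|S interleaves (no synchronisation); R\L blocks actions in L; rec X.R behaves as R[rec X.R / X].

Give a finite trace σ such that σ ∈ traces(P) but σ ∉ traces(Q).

b

P's transition system — 7 states:
  s0 = d.0\{d} + (b.0 + 0 | 0) + d.(c.0 | a.0) :: ··b··> s1, ··d··> s2, ··d··> s3
  s1 = 0 :: (no moves)
  s2 = 0\{d} :: (no moves)
  s3 = c.0 | a.0 :: ··a··> s4, ··c··> s5
  s4 = c.0 | 0 :: ··c··> s6
  s5 = 0 | a.0 :: ··a··> s6
  s6 = 0 | 0 :: (no moves)
Q's transition system — 7 states:
  t0 = d.0\{d} + (d.0 + 0 | 0) + d.(c.0 | a.0) :: ··d··> t1, ··d··> t2, ··d··> t3
  t1 = 0 :: (no moves)
  t2 = 0\{d} :: (no moves)
  t3 = c.0 | a.0 :: ··a··> t4, ··c··> t5
  t4 = c.0 | 0 :: ··c··> t6
  t5 = 0 | a.0 :: ··a··> t6
  t6 = 0 | 0 :: (no moves)
Trace ⟨b⟩ through P, begin at {s0}:
  [1] b ⇒ {s1}
  ✓ P
Trace ⟨b⟩ through Q, begin at {t0}:
  [1] b ⇒ ∅  — Q cannot continue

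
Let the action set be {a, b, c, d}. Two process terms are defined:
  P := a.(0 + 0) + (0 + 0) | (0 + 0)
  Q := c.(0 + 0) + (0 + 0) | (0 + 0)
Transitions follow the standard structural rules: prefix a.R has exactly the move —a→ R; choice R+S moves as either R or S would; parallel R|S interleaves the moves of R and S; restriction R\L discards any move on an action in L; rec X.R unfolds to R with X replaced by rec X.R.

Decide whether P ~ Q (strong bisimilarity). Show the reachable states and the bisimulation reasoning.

not bisimilar

LTS(P): 2 reachable states
  p0 = a.(0 + 0) + (0 + 0) | (0 + 0) ⊢ -a-> p1
  p1 = 0 + 0 ⊢ (no moves)
LTS(Q): 2 reachable states
  q0 = c.(0 + 0) + (0 + 0) | (0 + 0) ⊢ -c-> q1
  q1 = 0 + 0 ⊢ (no moves)
Bisimilarity quotient blocks:
  B0 = {p0}
  B1 = {p1, q1}
  B2 = {q0}
p0 ∈ B0, q0 ∈ B2 → different blocks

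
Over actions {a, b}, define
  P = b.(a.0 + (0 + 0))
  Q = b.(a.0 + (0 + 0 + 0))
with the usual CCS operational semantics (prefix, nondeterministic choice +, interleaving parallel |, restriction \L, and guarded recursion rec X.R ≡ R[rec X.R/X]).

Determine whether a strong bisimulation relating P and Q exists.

LTS(P): 3 reachable states
  m0 = b.(a.0 + (0 + 0)) | -b-> m1
  m1 = a.0 + (0 + 0) | -a-> m2
  m2 = 0 | stopped
LTS(Q): 3 reachable states
  n0 = b.(a.0 + (0 + 0 + 0)) | -b-> n1
  n1 = a.0 + (0 + 0 + 0) | -a-> n2
  n2 = 0 | stopped
Bisimilarity quotient blocks:
  B0 = {m0, n0}
  B1 = {m1, n1}
  B2 = {m2, n2}
m0 ∈ B0, n0 ∈ B0 → same block

bisimilar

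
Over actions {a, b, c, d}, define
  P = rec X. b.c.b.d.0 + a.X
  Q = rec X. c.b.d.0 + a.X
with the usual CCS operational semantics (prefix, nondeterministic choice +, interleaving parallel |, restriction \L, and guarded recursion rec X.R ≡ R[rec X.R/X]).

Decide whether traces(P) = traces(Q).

traces(P) ≠ traces(Q) — witness ⟨b⟩

Reachable graph of P (5 states):
  p0 = rec X. b.c.b.d.0 + a.X has moves --a--▸ p0, --b--▸ p1
  p1 = c.b.d.0 has moves --c--▸ p2
  p2 = b.d.0 has moves --b--▸ p3
  p3 = d.0 has moves --d--▸ p4
  p4 = 0 has moves (no moves)
Reachable graph of Q (4 states):
  q0 = rec X. c.b.d.0 + a.X has moves --a--▸ q0, --c--▸ q1
  q1 = b.d.0 has moves --b--▸ q2
  q2 = d.0 has moves --d--▸ q3
  q3 = 0 has moves (no moves)
Trace ⟨b⟩ through P, begin at {p0}:
  after b @ step 1: {p1}
  ✓ P
Trace ⟨b⟩ through Q, begin at {q0}:
  after b @ step 1: ∅ (Q stuck)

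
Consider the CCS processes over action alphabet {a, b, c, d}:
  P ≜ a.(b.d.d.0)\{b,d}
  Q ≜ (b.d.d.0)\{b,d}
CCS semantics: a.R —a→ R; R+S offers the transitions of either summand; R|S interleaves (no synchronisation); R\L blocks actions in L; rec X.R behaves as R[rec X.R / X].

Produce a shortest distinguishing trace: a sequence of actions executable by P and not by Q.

P's transition system — 2 states:
  s0 = a.(b.d.d.0)\{b,d} → —a→ s1
  s1 = (b.d.d.0)\{b,d} → ∅
Q's transition system — 1 states:
  t0 = (b.d.d.0)\{b,d} → ∅
Trace ⟨a⟩ through P, begin at {s0}:
  step 1 (a): {s1}
  ✓ P
Trace ⟨a⟩ through Q, begin at {t0}:
  step 1 (a): ∅  — Q cannot continue

a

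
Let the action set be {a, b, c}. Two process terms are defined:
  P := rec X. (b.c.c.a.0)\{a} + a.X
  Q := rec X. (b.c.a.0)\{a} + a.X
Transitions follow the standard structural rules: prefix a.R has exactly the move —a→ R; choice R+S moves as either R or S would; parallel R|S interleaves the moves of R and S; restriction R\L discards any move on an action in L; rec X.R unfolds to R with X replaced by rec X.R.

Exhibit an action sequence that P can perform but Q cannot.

bcc

LTS(P): 4 reachable states
  p0 = rec X. (b.c.c.a.0)\{a} + a.X has moves —a→ p0, —b→ p1
  p1 = (c.c.a.0)\{a} has moves —c→ p2
  p2 = (c.a.0)\{a} has moves —c→ p3
  p3 = (a.0)\{a} has moves (no moves)
LTS(Q): 3 reachable states
  q0 = rec X. (b.c.a.0)\{a} + a.X has moves —a→ q0, —b→ q1
  q1 = (c.a.0)\{a} has moves —c→ q2
  q2 = (a.0)\{a} has moves (no moves)
Run σ = ⟨bcc⟩ on P: start {p0}
  after b @ step 1: {p1}
  after c @ step 2: {p2}
  after c @ step 3: {p3}
  ✓ P
Run σ = ⟨bcc⟩ on Q: start {q0}
  after b @ step 1: {q1}
  after c @ step 2: {q2}
  after c @ step 3: no successor for Q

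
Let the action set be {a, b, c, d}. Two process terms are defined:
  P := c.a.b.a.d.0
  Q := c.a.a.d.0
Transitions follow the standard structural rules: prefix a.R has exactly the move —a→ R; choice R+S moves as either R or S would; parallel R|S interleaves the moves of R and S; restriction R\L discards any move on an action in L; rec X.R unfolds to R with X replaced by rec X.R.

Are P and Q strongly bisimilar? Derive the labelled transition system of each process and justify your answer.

Reachable graph of P (6 states):
  m0 = c.a.b.a.d.0 :: --c--▸ m1
  m1 = a.b.a.d.0 :: --a--▸ m2
  m2 = b.a.d.0 :: --b--▸ m3
  m3 = a.d.0 :: --a--▸ m4
  m4 = d.0 :: --d--▸ m5
  m5 = 0 :: stopped
Reachable graph of Q (5 states):
  n0 = c.a.a.d.0 :: --c--▸ n1
  n1 = a.a.d.0 :: --a--▸ n2
  n2 = a.d.0 :: --a--▸ n3
  n3 = d.0 :: --d--▸ n4
  n4 = 0 :: stopped
Partition-refinement fixed point:
  B0 = {m0}
  B1 = {m1}
  B2 = {m2}
  B3 = {m3, n2}
  B4 = {m4, n3}
  B5 = {m5, n4}
  B6 = {n0}
  B7 = {n1}
m0 ∈ B0, n0 ∈ B6 → different blocks

not bisimilar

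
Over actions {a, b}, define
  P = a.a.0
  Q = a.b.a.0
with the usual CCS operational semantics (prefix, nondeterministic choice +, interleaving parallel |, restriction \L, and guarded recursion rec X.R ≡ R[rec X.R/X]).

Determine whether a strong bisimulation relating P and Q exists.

not bisimilar

P's transition system — 3 states:
  u0 = a.a.0 :: -a-> u1
  u1 = a.0 :: -a-> u2
  u2 = 0 :: deadlocked
Q's transition system — 4 states:
  v0 = a.b.a.0 :: -a-> v1
  v1 = b.a.0 :: -b-> v2
  v2 = a.0 :: -a-> v3
  v3 = 0 :: deadlocked
Bisimilarity quotient blocks:
  B0 = {u0}
  B1 = {u1, v2}
  B2 = {u2, v3}
  B3 = {v0}
  B4 = {v1}
u0 ∈ B0, v0 ∈ B3 → different blocks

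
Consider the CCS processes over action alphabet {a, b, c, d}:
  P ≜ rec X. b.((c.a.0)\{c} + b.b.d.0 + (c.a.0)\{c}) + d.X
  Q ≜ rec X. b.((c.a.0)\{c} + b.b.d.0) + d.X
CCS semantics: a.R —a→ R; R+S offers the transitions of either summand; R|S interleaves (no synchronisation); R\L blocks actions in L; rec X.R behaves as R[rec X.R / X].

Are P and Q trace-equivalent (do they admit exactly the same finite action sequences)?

Reachable graph of P (5 states):
  p0 = rec X. b.((c.a.0)\{c} + b.b.d.0 + (c.a.0)\{c}) + d.X | -b-> p1, -d-> p0
  p1 = (c.a.0)\{c} + b.b.d.0 + (c.a.0)\{c} | -b-> p2
  p2 = b.d.0 | -b-> p3
  p3 = d.0 | -d-> p4
  p4 = 0 | deadlocked
Reachable graph of Q (5 states):
  q0 = rec X. b.((c.a.0)\{c} + b.b.d.0) + d.X | -b-> q1, -d-> q0
  q1 = (c.a.0)\{c} + b.b.d.0 | -b-> q2
  q2 = b.d.0 | -b-> q3
  q3 = d.0 | -d-> q4
  q4 = 0 | deadlocked
Partition-refinement fixed point:
  B0 = {p0, q0}
  B1 = {p1, q1}
  B2 = {p2, q2}
  B3 = {p3, q3}
  B4 = {p4, q4}
p0 ∈ B0, q0 ∈ B0 → same block
Bisimilar ⇒ trace-equivalent.

trace-equivalent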